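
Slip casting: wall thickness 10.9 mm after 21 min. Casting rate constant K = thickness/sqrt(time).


K = 10.9 / sqrt(21) = 10.9 / 4.5826 = 2.379 mm/min^0.5

2.379


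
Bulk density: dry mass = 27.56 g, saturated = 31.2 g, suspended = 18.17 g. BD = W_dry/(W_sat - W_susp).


BD = 27.56 / (31.2 - 18.17) = 27.56 / 13.03 = 2.115 g/cm^3

2.115


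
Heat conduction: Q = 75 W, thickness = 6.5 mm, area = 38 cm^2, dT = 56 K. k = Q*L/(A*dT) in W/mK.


k = 75*6.5/1000/(38/10000*56) = 2.29 W/mK

2.29


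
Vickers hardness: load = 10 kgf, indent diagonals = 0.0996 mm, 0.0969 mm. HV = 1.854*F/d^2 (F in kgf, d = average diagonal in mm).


d_avg = (0.0996+0.0969)/2 = 0.09825 mm
HV = 1.854*10/0.09825^2 = 1921

1921


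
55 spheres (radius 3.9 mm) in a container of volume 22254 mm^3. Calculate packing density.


V_sphere = 4/3*pi*3.9^3 = 248.4748 mm^3
Total V = 55*248.4748 = 13666.114 mm^3
PD = 13666.114 / 22254 = 0.614

0.614


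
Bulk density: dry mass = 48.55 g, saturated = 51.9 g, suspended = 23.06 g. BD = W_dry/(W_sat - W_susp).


BD = 48.55 / (51.9 - 23.06) = 48.55 / 28.84 = 1.683 g/cm^3

1.683


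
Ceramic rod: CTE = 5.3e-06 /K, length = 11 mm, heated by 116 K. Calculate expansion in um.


dL = 5.3e-06 * 11 * 116 * 1000 = 6.763 um

6.763


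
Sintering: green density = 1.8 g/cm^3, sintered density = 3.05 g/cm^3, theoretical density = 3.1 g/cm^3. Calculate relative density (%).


Relative = 3.05 / 3.1 * 100 = 98.4%

98.4


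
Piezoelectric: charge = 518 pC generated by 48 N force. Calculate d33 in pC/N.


d33 = 518 / 48 = 10.8 pC/N

10.8


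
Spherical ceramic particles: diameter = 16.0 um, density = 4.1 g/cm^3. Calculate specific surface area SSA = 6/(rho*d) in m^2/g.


SSA = 6 / (4.1 * 16.0) = 0.091 m^2/g

0.091


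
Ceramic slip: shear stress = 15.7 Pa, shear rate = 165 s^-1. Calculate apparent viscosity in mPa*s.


eta = tau/gamma * 1000 = 15.7/165 * 1000 = 95.2 mPa*s

95.2


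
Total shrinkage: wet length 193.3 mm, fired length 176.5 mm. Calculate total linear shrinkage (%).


TS = (193.3 - 176.5) / 193.3 * 100 = 8.69%

8.69


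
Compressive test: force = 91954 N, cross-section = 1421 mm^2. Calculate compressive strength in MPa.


CS = 91954 / 1421 = 64.7 MPa

64.7


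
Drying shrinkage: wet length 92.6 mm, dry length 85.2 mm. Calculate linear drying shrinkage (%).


DS = (92.6 - 85.2) / 92.6 * 100 = 7.99%

7.99


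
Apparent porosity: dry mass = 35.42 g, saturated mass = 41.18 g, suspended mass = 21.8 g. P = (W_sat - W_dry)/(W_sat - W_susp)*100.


P = (41.18 - 35.42) / (41.18 - 21.8) * 100 = 5.76 / 19.38 * 100 = 29.7%

29.7


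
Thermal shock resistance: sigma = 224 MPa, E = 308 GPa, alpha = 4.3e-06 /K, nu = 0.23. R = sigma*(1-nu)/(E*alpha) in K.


R = 224*(1-0.23)/(308*1000*4.3e-06) = 130 K

130


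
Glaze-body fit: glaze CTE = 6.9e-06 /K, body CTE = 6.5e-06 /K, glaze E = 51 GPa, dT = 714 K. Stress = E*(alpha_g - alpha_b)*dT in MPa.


Stress = 51*1000*(6.9e-06 - 6.5e-06)*714 = 14.6 MPa

14.6


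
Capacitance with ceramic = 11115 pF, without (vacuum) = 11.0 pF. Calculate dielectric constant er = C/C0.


er = 11115 / 11.0 = 1010.45

1010.45


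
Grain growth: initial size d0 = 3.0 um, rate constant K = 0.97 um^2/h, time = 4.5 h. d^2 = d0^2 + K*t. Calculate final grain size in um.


d^2 = 3.0^2 + 0.97*4.5 = 13.365
d = sqrt(13.365) = 3.66 um

3.66


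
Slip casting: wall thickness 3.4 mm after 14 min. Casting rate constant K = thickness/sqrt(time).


K = 3.4 / sqrt(14) = 3.4 / 3.7417 = 0.909 mm/min^0.5

0.909


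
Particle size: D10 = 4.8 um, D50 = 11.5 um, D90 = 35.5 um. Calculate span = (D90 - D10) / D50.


Span = (35.5 - 4.8) / 11.5 = 30.7 / 11.5 = 2.67

2.67


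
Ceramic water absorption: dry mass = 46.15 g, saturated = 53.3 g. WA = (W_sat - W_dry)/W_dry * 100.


WA = (53.3 - 46.15) / 46.15 * 100 = 15.49%

15.49


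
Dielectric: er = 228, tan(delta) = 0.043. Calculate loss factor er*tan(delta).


Loss = 228 * 0.043 = 9.804

9.804


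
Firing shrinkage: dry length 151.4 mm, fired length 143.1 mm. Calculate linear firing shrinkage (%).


FS = (151.4 - 143.1) / 151.4 * 100 = 5.48%

5.48


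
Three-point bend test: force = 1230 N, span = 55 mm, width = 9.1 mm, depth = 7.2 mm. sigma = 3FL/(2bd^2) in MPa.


sigma = 3*1230*55/(2*9.1*7.2^2) = 215.1 MPa

215.1


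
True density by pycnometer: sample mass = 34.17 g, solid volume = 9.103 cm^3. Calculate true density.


TD = 34.17 / 9.103 = 3.754 g/cm^3

3.754


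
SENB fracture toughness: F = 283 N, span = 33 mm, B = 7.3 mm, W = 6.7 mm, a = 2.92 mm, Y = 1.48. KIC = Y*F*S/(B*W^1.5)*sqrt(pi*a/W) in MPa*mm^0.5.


KIC = 1.48*283*33/(7.3*6.7^1.5)*sqrt(pi*2.92/6.7) = 127.75

127.75


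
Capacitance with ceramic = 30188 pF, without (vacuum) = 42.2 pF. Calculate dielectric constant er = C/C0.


er = 30188 / 42.2 = 715.36

715.36


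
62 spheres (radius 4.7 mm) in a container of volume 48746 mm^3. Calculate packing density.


V_sphere = 4/3*pi*4.7^3 = 434.8928 mm^3
Total V = 62*434.8928 = 26963.3536 mm^3
PD = 26963.3536 / 48746 = 0.553

0.553


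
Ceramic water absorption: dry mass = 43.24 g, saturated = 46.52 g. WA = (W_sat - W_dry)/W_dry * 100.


WA = (46.52 - 43.24) / 43.24 * 100 = 7.59%

7.59


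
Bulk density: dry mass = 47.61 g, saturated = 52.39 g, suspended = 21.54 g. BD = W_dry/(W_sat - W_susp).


BD = 47.61 / (52.39 - 21.54) = 47.61 / 30.85 = 1.543 g/cm^3

1.543


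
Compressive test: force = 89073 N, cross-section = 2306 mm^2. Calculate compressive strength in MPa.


CS = 89073 / 2306 = 38.6 MPa

38.6


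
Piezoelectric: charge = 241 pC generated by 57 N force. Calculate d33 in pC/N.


d33 = 241 / 57 = 4.2 pC/N

4.2


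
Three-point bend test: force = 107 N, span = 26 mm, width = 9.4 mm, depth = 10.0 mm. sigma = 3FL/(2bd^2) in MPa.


sigma = 3*107*26/(2*9.4*10.0^2) = 4.4 MPa

4.4


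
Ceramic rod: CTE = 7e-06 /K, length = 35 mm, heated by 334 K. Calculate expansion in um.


dL = 7e-06 * 35 * 334 * 1000 = 81.83 um

81.83


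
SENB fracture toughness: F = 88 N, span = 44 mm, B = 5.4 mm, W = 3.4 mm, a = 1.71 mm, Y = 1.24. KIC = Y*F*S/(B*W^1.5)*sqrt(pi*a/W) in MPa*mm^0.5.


KIC = 1.24*88*44/(5.4*3.4^1.5)*sqrt(pi*1.71/3.4) = 178.27

178.27


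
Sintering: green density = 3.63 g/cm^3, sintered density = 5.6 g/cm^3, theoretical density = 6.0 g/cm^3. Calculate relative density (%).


Relative = 5.6 / 6.0 * 100 = 93.3%

93.3


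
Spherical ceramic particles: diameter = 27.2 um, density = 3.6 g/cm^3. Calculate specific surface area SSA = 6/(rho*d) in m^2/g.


SSA = 6 / (3.6 * 27.2) = 0.061 m^2/g

0.061


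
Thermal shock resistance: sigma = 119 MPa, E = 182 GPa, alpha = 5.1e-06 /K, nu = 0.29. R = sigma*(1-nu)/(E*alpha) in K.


R = 119*(1-0.29)/(182*1000*5.1e-06) = 91 K

91


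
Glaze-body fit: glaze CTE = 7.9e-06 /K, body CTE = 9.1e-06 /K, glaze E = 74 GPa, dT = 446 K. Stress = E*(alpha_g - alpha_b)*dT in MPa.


Stress = 74*1000*(7.9e-06 - 9.1e-06)*446 = -39.6 MPa

-39.6


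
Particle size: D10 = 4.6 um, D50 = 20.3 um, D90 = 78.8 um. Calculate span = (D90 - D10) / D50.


Span = (78.8 - 4.6) / 20.3 = 74.2 / 20.3 = 3.655

3.655


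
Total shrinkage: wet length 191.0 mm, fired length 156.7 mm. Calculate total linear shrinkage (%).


TS = (191.0 - 156.7) / 191.0 * 100 = 17.96%

17.96


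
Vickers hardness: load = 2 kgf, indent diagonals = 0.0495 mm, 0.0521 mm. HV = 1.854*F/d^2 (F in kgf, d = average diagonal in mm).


d_avg = (0.0495+0.0521)/2 = 0.0508 mm
HV = 1.854*2/0.0508^2 = 1437

1437


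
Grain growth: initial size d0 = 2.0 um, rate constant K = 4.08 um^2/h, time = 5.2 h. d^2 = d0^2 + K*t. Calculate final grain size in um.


d^2 = 2.0^2 + 4.08*5.2 = 25.216
d = sqrt(25.216) = 5.02 um

5.02


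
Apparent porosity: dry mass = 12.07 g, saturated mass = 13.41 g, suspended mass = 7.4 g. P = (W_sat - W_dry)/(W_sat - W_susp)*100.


P = (13.41 - 12.07) / (13.41 - 7.4) * 100 = 1.34 / 6.01 * 100 = 22.3%

22.3


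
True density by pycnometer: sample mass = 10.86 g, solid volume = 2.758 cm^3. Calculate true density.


TD = 10.86 / 2.758 = 3.938 g/cm^3

3.938


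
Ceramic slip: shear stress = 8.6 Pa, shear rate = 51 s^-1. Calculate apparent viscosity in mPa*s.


eta = tau/gamma * 1000 = 8.6/51 * 1000 = 168.6 mPa*s

168.6


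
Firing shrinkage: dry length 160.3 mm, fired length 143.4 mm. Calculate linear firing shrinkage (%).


FS = (160.3 - 143.4) / 160.3 * 100 = 10.54%

10.54


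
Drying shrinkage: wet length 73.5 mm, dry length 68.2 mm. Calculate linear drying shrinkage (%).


DS = (73.5 - 68.2) / 73.5 * 100 = 7.21%

7.21


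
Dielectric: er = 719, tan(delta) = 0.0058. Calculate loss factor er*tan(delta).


Loss = 719 * 0.0058 = 4.17

4.17


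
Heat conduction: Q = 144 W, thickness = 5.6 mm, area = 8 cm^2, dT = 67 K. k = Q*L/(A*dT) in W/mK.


k = 144*5.6/1000/(8/10000*67) = 15.04 W/mK

15.04


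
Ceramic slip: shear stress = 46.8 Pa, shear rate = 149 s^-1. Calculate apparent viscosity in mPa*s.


eta = tau/gamma * 1000 = 46.8/149 * 1000 = 314.1 mPa*s

314.1


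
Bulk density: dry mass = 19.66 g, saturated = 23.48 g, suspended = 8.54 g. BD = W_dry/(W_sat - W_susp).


BD = 19.66 / (23.48 - 8.54) = 19.66 / 14.94 = 1.316 g/cm^3

1.316


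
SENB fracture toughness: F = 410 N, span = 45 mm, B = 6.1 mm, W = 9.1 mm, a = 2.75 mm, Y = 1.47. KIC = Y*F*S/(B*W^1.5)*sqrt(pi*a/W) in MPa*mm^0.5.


KIC = 1.47*410*45/(6.1*9.1^1.5)*sqrt(pi*2.75/9.1) = 157.81

157.81


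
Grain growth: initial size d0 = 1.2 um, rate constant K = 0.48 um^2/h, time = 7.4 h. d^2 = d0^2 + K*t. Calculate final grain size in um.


d^2 = 1.2^2 + 0.48*7.4 = 4.992
d = sqrt(4.992) = 2.23 um

2.23


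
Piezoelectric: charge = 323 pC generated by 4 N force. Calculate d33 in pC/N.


d33 = 323 / 4 = 80.8 pC/N

80.8


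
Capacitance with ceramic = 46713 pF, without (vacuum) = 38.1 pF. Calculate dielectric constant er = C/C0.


er = 46713 / 38.1 = 1226.06

1226.06


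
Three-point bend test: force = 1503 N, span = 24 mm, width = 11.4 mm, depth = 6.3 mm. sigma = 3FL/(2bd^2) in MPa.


sigma = 3*1503*24/(2*11.4*6.3^2) = 119.6 MPa

119.6


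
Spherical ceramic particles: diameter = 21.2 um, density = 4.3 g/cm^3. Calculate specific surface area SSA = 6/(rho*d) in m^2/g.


SSA = 6 / (4.3 * 21.2) = 0.066 m^2/g

0.066


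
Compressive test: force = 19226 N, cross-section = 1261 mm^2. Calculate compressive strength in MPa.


CS = 19226 / 1261 = 15.2 MPa

15.2


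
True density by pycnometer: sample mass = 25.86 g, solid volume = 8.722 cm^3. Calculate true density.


TD = 25.86 / 8.722 = 2.965 g/cm^3

2.965


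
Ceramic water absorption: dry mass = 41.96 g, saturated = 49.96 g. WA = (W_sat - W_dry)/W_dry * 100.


WA = (49.96 - 41.96) / 41.96 * 100 = 19.07%

19.07


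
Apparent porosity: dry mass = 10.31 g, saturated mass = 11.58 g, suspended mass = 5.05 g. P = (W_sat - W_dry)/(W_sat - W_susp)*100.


P = (11.58 - 10.31) / (11.58 - 5.05) * 100 = 1.27 / 6.53 * 100 = 19.4%

19.4


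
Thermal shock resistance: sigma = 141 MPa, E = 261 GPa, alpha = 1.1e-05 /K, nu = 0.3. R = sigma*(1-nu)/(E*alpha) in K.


R = 141*(1-0.3)/(261*1000*1.1e-05) = 34 K

34


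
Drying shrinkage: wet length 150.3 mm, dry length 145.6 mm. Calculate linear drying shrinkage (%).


DS = (150.3 - 145.6) / 150.3 * 100 = 3.13%

3.13


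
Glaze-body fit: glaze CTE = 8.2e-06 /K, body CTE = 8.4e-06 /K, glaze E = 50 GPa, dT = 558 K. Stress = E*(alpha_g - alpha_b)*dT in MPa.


Stress = 50*1000*(8.2e-06 - 8.4e-06)*558 = -5.6 MPa

-5.6


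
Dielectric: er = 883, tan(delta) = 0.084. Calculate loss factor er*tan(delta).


Loss = 883 * 0.084 = 74.172

74.172


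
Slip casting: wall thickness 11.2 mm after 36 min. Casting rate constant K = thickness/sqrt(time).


K = 11.2 / sqrt(36) = 11.2 / 6.0 = 1.867 mm/min^0.5

1.867


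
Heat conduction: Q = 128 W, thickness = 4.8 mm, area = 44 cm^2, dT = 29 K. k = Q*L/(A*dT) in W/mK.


k = 128*4.8/1000/(44/10000*29) = 4.82 W/mK

4.82


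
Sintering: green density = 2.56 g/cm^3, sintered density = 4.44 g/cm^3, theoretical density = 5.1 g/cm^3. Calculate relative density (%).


Relative = 4.44 / 5.1 * 100 = 87.1%

87.1


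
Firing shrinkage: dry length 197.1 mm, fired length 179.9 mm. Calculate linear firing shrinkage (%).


FS = (197.1 - 179.9) / 197.1 * 100 = 8.73%

8.73


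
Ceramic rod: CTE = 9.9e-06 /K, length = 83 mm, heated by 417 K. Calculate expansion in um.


dL = 9.9e-06 * 83 * 417 * 1000 = 342.649 um

342.649


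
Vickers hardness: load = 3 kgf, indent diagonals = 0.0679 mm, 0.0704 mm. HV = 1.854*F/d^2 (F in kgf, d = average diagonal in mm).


d_avg = (0.0679+0.0704)/2 = 0.06915 mm
HV = 1.854*3/0.06915^2 = 1163

1163


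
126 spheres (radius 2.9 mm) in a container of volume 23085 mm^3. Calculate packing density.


V_sphere = 4/3*pi*2.9^3 = 102.1604 mm^3
Total V = 126*102.1604 = 12872.2104 mm^3
PD = 12872.2104 / 23085 = 0.558

0.558


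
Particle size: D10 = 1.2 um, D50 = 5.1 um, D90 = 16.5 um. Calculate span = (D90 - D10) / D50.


Span = (16.5 - 1.2) / 5.1 = 15.3 / 5.1 = 3.0

3.0


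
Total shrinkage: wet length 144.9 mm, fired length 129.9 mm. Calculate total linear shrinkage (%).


TS = (144.9 - 129.9) / 144.9 * 100 = 10.35%

10.35


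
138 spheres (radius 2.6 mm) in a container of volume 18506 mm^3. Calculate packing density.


V_sphere = 4/3*pi*2.6^3 = 73.6222 mm^3
Total V = 138*73.6222 = 10159.8636 mm^3
PD = 10159.8636 / 18506 = 0.549

0.549


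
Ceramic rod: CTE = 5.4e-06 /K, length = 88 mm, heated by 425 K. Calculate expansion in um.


dL = 5.4e-06 * 88 * 425 * 1000 = 201.96 um

201.96


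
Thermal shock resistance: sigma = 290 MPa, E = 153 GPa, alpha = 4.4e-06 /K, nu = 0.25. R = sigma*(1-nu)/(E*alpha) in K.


R = 290*(1-0.25)/(153*1000*4.4e-06) = 323 K

323


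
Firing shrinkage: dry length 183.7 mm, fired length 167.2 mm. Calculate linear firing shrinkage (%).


FS = (183.7 - 167.2) / 183.7 * 100 = 8.98%

8.98


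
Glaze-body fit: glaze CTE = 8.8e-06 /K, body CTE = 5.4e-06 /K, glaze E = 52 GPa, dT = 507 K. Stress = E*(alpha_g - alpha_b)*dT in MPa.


Stress = 52*1000*(8.8e-06 - 5.4e-06)*507 = 89.6 MPa

89.6


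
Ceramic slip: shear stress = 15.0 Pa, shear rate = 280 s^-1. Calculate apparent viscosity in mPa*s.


eta = tau/gamma * 1000 = 15.0/280 * 1000 = 53.6 mPa*s

53.6


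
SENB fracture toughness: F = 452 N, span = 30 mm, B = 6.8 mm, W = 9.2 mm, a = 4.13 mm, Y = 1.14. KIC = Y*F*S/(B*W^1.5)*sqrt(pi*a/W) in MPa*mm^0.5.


KIC = 1.14*452*30/(6.8*9.2^1.5)*sqrt(pi*4.13/9.2) = 96.75

96.75


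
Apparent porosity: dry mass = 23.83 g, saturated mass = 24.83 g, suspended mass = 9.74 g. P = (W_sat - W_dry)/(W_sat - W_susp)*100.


P = (24.83 - 23.83) / (24.83 - 9.74) * 100 = 1.0 / 15.09 * 100 = 6.6%

6.6


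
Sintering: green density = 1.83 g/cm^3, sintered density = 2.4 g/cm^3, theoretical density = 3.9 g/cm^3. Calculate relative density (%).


Relative = 2.4 / 3.9 * 100 = 61.5%

61.5


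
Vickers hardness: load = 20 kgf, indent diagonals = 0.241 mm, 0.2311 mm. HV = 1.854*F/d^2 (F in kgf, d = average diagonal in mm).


d_avg = (0.241+0.2311)/2 = 0.23605 mm
HV = 1.854*20/0.23605^2 = 665

665


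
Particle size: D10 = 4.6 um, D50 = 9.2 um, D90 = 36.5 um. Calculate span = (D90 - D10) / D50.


Span = (36.5 - 4.6) / 9.2 = 31.9 / 9.2 = 3.467

3.467


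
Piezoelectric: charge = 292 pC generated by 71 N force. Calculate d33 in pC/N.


d33 = 292 / 71 = 4.1 pC/N

4.1


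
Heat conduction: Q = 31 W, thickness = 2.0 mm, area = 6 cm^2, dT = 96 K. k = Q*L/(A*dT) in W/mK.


k = 31*2.0/1000/(6/10000*96) = 1.08 W/mK

1.08


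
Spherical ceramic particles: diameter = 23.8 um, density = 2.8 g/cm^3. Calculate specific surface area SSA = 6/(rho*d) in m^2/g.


SSA = 6 / (2.8 * 23.8) = 0.09 m^2/g

0.09


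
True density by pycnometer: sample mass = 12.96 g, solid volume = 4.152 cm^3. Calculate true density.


TD = 12.96 / 4.152 = 3.121 g/cm^3

3.121


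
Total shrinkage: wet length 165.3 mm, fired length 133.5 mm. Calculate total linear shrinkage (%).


TS = (165.3 - 133.5) / 165.3 * 100 = 19.24%

19.24


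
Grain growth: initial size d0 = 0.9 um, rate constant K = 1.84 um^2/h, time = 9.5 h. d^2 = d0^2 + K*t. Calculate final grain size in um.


d^2 = 0.9^2 + 1.84*9.5 = 18.29
d = sqrt(18.29) = 4.28 um

4.28


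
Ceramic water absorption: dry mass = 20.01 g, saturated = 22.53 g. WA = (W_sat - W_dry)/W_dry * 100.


WA = (22.53 - 20.01) / 20.01 * 100 = 12.59%

12.59


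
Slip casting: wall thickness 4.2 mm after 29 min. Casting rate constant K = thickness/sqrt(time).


K = 4.2 / sqrt(29) = 4.2 / 5.3852 = 0.78 mm/min^0.5

0.78


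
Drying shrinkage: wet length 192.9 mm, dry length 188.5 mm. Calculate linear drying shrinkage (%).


DS = (192.9 - 188.5) / 192.9 * 100 = 2.28%

2.28


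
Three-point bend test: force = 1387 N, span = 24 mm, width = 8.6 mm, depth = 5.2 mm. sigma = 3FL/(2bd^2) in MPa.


sigma = 3*1387*24/(2*8.6*5.2^2) = 214.7 MPa

214.7


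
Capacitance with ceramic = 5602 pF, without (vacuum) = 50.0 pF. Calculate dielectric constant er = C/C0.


er = 5602 / 50.0 = 112.04

112.04


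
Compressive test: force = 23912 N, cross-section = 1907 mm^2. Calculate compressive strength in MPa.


CS = 23912 / 1907 = 12.5 MPa

12.5


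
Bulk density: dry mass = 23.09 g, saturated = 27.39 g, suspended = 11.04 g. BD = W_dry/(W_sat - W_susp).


BD = 23.09 / (27.39 - 11.04) = 23.09 / 16.35 = 1.412 g/cm^3

1.412


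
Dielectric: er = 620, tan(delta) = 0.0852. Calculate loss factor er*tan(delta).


Loss = 620 * 0.0852 = 52.824

52.824


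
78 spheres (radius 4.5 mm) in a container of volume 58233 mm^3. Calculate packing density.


V_sphere = 4/3*pi*4.5^3 = 381.7035 mm^3
Total V = 78*381.7035 = 29772.873 mm^3
PD = 29772.873 / 58233 = 0.511

0.511


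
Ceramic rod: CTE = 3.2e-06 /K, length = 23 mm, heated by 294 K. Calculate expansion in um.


dL = 3.2e-06 * 23 * 294 * 1000 = 21.638 um

21.638


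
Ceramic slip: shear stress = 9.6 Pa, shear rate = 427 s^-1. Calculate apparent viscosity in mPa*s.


eta = tau/gamma * 1000 = 9.6/427 * 1000 = 22.5 mPa*s

22.5


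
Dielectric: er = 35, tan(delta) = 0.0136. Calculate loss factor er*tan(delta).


Loss = 35 * 0.0136 = 0.476

0.476


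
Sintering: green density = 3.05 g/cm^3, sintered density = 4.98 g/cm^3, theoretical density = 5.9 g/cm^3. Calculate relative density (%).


Relative = 4.98 / 5.9 * 100 = 84.4%

84.4


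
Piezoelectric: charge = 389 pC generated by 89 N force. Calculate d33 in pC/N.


d33 = 389 / 89 = 4.4 pC/N

4.4


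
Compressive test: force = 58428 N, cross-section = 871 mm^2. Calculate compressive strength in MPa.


CS = 58428 / 871 = 67.1 MPa

67.1


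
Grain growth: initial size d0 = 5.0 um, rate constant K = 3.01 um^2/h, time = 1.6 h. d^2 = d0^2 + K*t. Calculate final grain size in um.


d^2 = 5.0^2 + 3.01*1.6 = 29.816
d = sqrt(29.816) = 5.46 um

5.46


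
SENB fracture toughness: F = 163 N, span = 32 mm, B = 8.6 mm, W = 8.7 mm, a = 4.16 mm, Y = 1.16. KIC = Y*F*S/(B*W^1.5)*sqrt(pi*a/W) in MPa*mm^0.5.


KIC = 1.16*163*32/(8.6*8.7^1.5)*sqrt(pi*4.16/8.7) = 33.6

33.6


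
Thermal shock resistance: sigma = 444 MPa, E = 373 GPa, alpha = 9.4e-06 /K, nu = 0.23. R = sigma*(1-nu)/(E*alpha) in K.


R = 444*(1-0.23)/(373*1000*9.4e-06) = 98 K

98


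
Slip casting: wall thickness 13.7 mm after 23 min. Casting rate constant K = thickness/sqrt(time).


K = 13.7 / sqrt(23) = 13.7 / 4.7958 = 2.857 mm/min^0.5

2.857


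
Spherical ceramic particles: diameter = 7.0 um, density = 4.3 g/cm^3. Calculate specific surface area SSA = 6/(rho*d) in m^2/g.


SSA = 6 / (4.3 * 7.0) = 0.199 m^2/g

0.199


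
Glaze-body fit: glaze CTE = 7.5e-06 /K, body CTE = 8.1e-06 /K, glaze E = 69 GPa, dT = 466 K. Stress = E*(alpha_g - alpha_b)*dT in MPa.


Stress = 69*1000*(7.5e-06 - 8.1e-06)*466 = -19.3 MPa

-19.3


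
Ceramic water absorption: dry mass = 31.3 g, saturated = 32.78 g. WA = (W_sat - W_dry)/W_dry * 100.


WA = (32.78 - 31.3) / 31.3 * 100 = 4.73%

4.73


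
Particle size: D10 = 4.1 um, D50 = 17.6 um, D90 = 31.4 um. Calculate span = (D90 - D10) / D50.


Span = (31.4 - 4.1) / 17.6 = 27.3 / 17.6 = 1.551

1.551


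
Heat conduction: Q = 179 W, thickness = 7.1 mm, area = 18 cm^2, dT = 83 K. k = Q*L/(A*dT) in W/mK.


k = 179*7.1/1000/(18/10000*83) = 8.51 W/mK

8.51


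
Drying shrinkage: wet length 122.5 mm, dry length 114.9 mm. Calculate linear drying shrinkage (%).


DS = (122.5 - 114.9) / 122.5 * 100 = 6.2%

6.2


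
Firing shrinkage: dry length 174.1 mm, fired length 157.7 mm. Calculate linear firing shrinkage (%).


FS = (174.1 - 157.7) / 174.1 * 100 = 9.42%

9.42


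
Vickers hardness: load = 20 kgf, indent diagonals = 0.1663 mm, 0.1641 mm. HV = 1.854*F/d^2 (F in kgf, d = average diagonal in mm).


d_avg = (0.1663+0.1641)/2 = 0.1652 mm
HV = 1.854*20/0.1652^2 = 1359

1359


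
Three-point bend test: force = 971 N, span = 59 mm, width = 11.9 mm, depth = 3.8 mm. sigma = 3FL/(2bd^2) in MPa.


sigma = 3*971*59/(2*11.9*3.8^2) = 500.1 MPa

500.1


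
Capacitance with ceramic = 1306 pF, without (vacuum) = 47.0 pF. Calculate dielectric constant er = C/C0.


er = 1306 / 47.0 = 27.79

27.79


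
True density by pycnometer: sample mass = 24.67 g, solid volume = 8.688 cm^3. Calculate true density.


TD = 24.67 / 8.688 = 2.84 g/cm^3

2.84


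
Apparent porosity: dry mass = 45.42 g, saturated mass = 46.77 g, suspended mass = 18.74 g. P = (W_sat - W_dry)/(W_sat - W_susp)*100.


P = (46.77 - 45.42) / (46.77 - 18.74) * 100 = 1.35 / 28.03 * 100 = 4.8%

4.8


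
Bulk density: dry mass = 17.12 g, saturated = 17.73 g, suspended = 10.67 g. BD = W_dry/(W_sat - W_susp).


BD = 17.12 / (17.73 - 10.67) = 17.12 / 7.06 = 2.425 g/cm^3

2.425


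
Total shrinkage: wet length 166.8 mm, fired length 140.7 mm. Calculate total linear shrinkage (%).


TS = (166.8 - 140.7) / 166.8 * 100 = 15.65%

15.65


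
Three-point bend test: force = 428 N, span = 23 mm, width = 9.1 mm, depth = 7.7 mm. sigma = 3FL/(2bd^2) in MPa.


sigma = 3*428*23/(2*9.1*7.7^2) = 27.4 MPa

27.4


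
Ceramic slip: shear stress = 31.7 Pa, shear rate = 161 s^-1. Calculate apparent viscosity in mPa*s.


eta = tau/gamma * 1000 = 31.7/161 * 1000 = 196.9 mPa*s

196.9


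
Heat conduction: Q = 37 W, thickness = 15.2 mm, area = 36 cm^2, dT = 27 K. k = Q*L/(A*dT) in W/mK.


k = 37*15.2/1000/(36/10000*27) = 5.79 W/mK

5.79


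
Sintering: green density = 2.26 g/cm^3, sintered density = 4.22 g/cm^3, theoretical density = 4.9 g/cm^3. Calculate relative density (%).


Relative = 4.22 / 4.9 * 100 = 86.1%

86.1


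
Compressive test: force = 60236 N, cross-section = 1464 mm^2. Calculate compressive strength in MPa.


CS = 60236 / 1464 = 41.1 MPa

41.1


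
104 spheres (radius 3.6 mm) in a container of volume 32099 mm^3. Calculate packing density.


V_sphere = 4/3*pi*3.6^3 = 195.4322 mm^3
Total V = 104*195.4322 = 20324.9488 mm^3
PD = 20324.9488 / 32099 = 0.633

0.633


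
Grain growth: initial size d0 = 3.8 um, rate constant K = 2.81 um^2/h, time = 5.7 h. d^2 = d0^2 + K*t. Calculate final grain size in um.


d^2 = 3.8^2 + 2.81*5.7 = 30.457
d = sqrt(30.457) = 5.52 um

5.52


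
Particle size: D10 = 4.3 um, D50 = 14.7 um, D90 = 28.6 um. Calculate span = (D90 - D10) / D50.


Span = (28.6 - 4.3) / 14.7 = 24.3 / 14.7 = 1.653

1.653


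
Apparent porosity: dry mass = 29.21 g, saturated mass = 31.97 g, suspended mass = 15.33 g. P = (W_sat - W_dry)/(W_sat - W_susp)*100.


P = (31.97 - 29.21) / (31.97 - 15.33) * 100 = 2.76 / 16.64 * 100 = 16.6%

16.6


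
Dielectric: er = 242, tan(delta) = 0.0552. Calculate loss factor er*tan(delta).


Loss = 242 * 0.0552 = 13.358

13.358


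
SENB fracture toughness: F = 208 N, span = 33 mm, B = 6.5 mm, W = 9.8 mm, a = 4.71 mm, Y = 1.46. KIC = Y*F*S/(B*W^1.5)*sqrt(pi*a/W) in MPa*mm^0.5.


KIC = 1.46*208*33/(6.5*9.8^1.5)*sqrt(pi*4.71/9.8) = 61.75

61.75


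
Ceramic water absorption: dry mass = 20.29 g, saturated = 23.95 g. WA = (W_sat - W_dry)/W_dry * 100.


WA = (23.95 - 20.29) / 20.29 * 100 = 18.04%

18.04


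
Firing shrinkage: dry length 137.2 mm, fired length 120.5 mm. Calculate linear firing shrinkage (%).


FS = (137.2 - 120.5) / 137.2 * 100 = 12.17%

12.17


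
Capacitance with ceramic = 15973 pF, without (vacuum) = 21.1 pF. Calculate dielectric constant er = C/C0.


er = 15973 / 21.1 = 757.01

757.01


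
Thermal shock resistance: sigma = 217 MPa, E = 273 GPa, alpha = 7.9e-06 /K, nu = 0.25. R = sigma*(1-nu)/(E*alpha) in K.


R = 217*(1-0.25)/(273*1000*7.9e-06) = 75 K

75


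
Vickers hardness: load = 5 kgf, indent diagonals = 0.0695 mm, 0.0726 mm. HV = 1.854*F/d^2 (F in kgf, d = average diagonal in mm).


d_avg = (0.0695+0.0726)/2 = 0.07105 mm
HV = 1.854*5/0.07105^2 = 1836

1836


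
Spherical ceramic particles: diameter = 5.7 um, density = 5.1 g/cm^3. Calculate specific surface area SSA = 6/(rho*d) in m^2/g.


SSA = 6 / (5.1 * 5.7) = 0.206 m^2/g

0.206


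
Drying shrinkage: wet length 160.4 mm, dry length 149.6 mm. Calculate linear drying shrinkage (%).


DS = (160.4 - 149.6) / 160.4 * 100 = 6.73%

6.73


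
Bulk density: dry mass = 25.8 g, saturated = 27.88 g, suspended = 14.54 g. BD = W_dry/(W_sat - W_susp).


BD = 25.8 / (27.88 - 14.54) = 25.8 / 13.34 = 1.934 g/cm^3

1.934


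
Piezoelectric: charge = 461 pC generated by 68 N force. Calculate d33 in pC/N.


d33 = 461 / 68 = 6.8 pC/N

6.8


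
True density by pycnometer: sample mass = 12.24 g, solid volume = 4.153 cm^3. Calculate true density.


TD = 12.24 / 4.153 = 2.947 g/cm^3

2.947


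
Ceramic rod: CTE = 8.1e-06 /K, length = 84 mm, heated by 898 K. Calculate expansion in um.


dL = 8.1e-06 * 84 * 898 * 1000 = 610.999 um

610.999


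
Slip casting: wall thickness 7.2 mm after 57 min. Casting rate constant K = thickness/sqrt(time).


K = 7.2 / sqrt(57) = 7.2 / 7.5498 = 0.954 mm/min^0.5

0.954


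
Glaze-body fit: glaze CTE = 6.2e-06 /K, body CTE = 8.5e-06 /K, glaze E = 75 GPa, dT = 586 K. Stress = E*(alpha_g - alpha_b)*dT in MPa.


Stress = 75*1000*(6.2e-06 - 8.5e-06)*586 = -101.1 MPa

-101.1


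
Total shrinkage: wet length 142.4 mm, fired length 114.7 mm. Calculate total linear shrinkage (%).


TS = (142.4 - 114.7) / 142.4 * 100 = 19.45%

19.45


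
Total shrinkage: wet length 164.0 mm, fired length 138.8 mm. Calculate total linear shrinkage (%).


TS = (164.0 - 138.8) / 164.0 * 100 = 15.37%

15.37


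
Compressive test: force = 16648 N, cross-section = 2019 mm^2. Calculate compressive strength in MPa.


CS = 16648 / 2019 = 8.2 MPa

8.2


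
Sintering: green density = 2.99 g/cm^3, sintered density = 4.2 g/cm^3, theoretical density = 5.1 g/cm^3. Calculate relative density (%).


Relative = 4.2 / 5.1 * 100 = 82.4%

82.4


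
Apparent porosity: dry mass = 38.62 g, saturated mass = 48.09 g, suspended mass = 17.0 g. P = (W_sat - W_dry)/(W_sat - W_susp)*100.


P = (48.09 - 38.62) / (48.09 - 17.0) * 100 = 9.47 / 31.09 * 100 = 30.5%

30.5


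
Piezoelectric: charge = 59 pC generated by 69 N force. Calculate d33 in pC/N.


d33 = 59 / 69 = 0.9 pC/N

0.9


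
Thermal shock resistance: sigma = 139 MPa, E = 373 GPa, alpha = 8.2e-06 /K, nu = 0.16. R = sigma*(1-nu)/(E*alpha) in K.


R = 139*(1-0.16)/(373*1000*8.2e-06) = 38 K

38


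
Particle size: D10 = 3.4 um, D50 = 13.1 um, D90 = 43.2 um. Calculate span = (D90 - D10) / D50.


Span = (43.2 - 3.4) / 13.1 = 39.8 / 13.1 = 3.038

3.038


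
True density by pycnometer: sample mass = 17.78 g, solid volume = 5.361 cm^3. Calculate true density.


TD = 17.78 / 5.361 = 3.317 g/cm^3

3.317


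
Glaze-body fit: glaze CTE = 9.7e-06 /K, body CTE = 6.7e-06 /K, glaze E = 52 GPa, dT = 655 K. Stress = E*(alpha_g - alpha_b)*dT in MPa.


Stress = 52*1000*(9.7e-06 - 6.7e-06)*655 = 102.2 MPa

102.2


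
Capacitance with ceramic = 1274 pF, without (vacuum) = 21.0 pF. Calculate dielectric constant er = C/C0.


er = 1274 / 21.0 = 60.67

60.67


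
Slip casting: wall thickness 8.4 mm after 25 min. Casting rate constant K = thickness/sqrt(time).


K = 8.4 / sqrt(25) = 8.4 / 5.0 = 1.68 mm/min^0.5

1.68


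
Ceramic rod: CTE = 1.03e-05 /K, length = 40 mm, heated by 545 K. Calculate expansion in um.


dL = 1.03e-05 * 40 * 545 * 1000 = 224.54 um

224.54


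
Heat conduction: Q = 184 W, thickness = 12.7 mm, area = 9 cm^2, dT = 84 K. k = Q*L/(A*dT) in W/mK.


k = 184*12.7/1000/(9/10000*84) = 30.91 W/mK

30.91


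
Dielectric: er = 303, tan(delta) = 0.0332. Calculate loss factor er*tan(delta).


Loss = 303 * 0.0332 = 10.06

10.06


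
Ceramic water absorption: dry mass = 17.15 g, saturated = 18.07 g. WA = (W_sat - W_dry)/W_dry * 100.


WA = (18.07 - 17.15) / 17.15 * 100 = 5.36%

5.36


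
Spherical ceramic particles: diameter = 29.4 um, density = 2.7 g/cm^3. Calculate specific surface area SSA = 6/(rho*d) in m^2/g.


SSA = 6 / (2.7 * 29.4) = 0.076 m^2/g

0.076


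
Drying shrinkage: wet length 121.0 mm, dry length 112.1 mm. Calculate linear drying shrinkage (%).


DS = (121.0 - 112.1) / 121.0 * 100 = 7.36%

7.36


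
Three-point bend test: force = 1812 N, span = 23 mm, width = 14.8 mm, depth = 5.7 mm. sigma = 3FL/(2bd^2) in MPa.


sigma = 3*1812*23/(2*14.8*5.7^2) = 130.0 MPa

130.0


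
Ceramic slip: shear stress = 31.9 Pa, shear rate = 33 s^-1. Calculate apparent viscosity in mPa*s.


eta = tau/gamma * 1000 = 31.9/33 * 1000 = 966.7 mPa*s

966.7


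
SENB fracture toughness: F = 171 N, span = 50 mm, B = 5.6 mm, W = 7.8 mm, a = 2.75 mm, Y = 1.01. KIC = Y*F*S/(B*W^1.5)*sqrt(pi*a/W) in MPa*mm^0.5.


KIC = 1.01*171*50/(5.6*7.8^1.5)*sqrt(pi*2.75/7.8) = 74.5

74.5


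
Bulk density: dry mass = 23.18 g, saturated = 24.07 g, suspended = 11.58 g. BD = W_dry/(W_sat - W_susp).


BD = 23.18 / (24.07 - 11.58) = 23.18 / 12.49 = 1.856 g/cm^3

1.856


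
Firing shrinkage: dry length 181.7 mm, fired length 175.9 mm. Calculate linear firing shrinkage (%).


FS = (181.7 - 175.9) / 181.7 * 100 = 3.19%

3.19


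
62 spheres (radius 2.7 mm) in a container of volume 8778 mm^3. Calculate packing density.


V_sphere = 4/3*pi*2.7^3 = 82.448 mm^3
Total V = 62*82.448 = 5111.776 mm^3
PD = 5111.776 / 8778 = 0.582

0.582


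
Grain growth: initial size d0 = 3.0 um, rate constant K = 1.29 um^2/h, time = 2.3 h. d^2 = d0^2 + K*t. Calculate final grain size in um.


d^2 = 3.0^2 + 1.29*2.3 = 11.967
d = sqrt(11.967) = 3.46 um

3.46


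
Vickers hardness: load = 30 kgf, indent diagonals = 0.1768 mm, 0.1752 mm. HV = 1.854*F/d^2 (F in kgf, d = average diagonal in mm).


d_avg = (0.1768+0.1752)/2 = 0.176 mm
HV = 1.854*30/0.176^2 = 1796

1796


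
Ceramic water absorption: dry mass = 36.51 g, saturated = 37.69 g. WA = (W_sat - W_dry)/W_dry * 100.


WA = (37.69 - 36.51) / 36.51 * 100 = 3.23%

3.23


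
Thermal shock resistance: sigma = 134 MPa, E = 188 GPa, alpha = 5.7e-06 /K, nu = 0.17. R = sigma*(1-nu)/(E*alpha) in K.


R = 134*(1-0.17)/(188*1000*5.7e-06) = 104 K

104


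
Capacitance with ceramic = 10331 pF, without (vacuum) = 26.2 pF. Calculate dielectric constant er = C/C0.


er = 10331 / 26.2 = 394.31

394.31


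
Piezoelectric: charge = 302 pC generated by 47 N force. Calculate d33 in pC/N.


d33 = 302 / 47 = 6.4 pC/N

6.4


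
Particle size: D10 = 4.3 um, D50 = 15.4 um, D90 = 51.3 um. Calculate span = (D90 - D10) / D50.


Span = (51.3 - 4.3) / 15.4 = 47.0 / 15.4 = 3.052

3.052


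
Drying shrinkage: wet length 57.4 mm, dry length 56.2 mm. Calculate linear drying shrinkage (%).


DS = (57.4 - 56.2) / 57.4 * 100 = 2.09%

2.09


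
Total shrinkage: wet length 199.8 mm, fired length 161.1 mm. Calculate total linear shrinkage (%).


TS = (199.8 - 161.1) / 199.8 * 100 = 19.37%

19.37


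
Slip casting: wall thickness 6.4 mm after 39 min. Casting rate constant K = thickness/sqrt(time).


K = 6.4 / sqrt(39) = 6.4 / 6.245 = 1.025 mm/min^0.5

1.025


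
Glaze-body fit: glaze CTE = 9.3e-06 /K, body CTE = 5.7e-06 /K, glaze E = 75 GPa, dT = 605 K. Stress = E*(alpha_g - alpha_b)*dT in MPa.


Stress = 75*1000*(9.3e-06 - 5.7e-06)*605 = 163.4 MPa

163.4


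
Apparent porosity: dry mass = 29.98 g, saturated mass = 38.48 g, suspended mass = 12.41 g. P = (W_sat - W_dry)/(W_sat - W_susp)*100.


P = (38.48 - 29.98) / (38.48 - 12.41) * 100 = 8.5 / 26.07 * 100 = 32.6%

32.6


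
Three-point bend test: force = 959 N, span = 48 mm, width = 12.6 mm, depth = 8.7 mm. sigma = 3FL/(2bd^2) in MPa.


sigma = 3*959*48/(2*12.6*8.7^2) = 72.4 MPa

72.4


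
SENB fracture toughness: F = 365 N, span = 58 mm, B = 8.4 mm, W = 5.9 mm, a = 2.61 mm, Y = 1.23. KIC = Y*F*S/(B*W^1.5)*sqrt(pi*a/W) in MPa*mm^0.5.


KIC = 1.23*365*58/(8.4*5.9^1.5)*sqrt(pi*2.61/5.9) = 255.0

255.0


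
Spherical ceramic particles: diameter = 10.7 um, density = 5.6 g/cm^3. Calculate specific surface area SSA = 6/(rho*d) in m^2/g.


SSA = 6 / (5.6 * 10.7) = 0.1 m^2/g

0.1


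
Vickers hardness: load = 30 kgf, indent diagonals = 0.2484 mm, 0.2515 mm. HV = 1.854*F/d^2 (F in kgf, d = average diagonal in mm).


d_avg = (0.2484+0.2515)/2 = 0.24995 mm
HV = 1.854*30/0.24995^2 = 890

890


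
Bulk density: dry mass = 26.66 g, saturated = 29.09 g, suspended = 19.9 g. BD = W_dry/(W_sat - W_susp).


BD = 26.66 / (29.09 - 19.9) = 26.66 / 9.19 = 2.901 g/cm^3

2.901


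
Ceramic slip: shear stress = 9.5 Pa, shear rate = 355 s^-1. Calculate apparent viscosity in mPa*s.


eta = tau/gamma * 1000 = 9.5/355 * 1000 = 26.8 mPa*s

26.8


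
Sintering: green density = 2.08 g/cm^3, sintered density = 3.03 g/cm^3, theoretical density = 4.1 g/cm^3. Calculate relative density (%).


Relative = 3.03 / 4.1 * 100 = 73.9%

73.9


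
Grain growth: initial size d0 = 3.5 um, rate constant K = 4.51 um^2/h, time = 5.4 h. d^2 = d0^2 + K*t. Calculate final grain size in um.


d^2 = 3.5^2 + 4.51*5.4 = 36.604
d = sqrt(36.604) = 6.05 um

6.05


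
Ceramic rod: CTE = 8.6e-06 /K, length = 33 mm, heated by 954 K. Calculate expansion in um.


dL = 8.6e-06 * 33 * 954 * 1000 = 270.745 um

270.745


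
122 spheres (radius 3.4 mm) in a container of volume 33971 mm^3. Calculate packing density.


V_sphere = 4/3*pi*3.4^3 = 164.6362 mm^3
Total V = 122*164.6362 = 20085.6164 mm^3
PD = 20085.6164 / 33971 = 0.591

0.591


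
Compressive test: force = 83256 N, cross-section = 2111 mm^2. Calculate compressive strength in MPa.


CS = 83256 / 2111 = 39.4 MPa

39.4


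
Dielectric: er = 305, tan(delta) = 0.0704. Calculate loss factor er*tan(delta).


Loss = 305 * 0.0704 = 21.472

21.472


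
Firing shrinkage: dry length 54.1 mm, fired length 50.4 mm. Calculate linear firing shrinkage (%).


FS = (54.1 - 50.4) / 54.1 * 100 = 6.84%

6.84


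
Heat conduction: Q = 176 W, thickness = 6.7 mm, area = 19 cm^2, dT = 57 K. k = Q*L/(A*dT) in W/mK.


k = 176*6.7/1000/(19/10000*57) = 10.89 W/mK

10.89


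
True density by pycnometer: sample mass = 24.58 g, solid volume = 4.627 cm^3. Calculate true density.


TD = 24.58 / 4.627 = 5.312 g/cm^3

5.312


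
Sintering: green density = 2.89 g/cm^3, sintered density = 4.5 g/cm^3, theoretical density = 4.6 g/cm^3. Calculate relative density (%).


Relative = 4.5 / 4.6 * 100 = 97.8%

97.8


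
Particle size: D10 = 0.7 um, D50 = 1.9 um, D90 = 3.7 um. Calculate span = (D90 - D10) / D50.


Span = (3.7 - 0.7) / 1.9 = 3.0 / 1.9 = 1.579

1.579


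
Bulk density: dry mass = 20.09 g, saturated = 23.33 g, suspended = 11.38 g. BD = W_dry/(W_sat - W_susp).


BD = 20.09 / (23.33 - 11.38) = 20.09 / 11.95 = 1.681 g/cm^3

1.681


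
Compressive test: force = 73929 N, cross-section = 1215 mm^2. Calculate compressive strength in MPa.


CS = 73929 / 1215 = 60.8 MPa

60.8


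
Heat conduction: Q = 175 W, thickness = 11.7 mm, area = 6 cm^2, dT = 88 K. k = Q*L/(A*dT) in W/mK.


k = 175*11.7/1000/(6/10000*88) = 38.78 W/mK

38.78


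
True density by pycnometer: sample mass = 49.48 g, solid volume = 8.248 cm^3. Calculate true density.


TD = 49.48 / 8.248 = 5.999 g/cm^3

5.999


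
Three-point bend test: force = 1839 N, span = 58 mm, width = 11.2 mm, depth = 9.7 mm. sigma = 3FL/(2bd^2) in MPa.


sigma = 3*1839*58/(2*11.2*9.7^2) = 151.8 MPa

151.8


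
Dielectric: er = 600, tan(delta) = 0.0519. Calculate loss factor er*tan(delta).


Loss = 600 * 0.0519 = 31.14

31.14


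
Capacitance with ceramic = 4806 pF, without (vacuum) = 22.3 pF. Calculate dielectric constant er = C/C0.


er = 4806 / 22.3 = 215.52

215.52


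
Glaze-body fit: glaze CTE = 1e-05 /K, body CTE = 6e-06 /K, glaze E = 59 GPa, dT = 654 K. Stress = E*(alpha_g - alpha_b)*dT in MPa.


Stress = 59*1000*(1e-05 - 6e-06)*654 = 154.3 MPa

154.3


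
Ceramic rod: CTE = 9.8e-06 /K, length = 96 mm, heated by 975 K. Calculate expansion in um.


dL = 9.8e-06 * 96 * 975 * 1000 = 917.28 um

917.28


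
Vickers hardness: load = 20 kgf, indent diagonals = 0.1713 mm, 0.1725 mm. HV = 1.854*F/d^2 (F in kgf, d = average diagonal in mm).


d_avg = (0.1713+0.1725)/2 = 0.1719 mm
HV = 1.854*20/0.1719^2 = 1255

1255


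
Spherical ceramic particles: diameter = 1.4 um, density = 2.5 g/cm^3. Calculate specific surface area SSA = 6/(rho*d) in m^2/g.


SSA = 6 / (2.5 * 1.4) = 1.714 m^2/g

1.714


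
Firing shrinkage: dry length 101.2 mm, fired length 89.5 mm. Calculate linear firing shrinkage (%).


FS = (101.2 - 89.5) / 101.2 * 100 = 11.56%

11.56


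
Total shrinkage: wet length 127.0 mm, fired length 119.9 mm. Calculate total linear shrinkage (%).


TS = (127.0 - 119.9) / 127.0 * 100 = 5.59%

5.59


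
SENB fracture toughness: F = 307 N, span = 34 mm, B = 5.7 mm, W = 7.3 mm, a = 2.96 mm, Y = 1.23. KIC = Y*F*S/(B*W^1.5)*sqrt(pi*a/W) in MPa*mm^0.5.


KIC = 1.23*307*34/(5.7*7.3^1.5)*sqrt(pi*2.96/7.3) = 128.89

128.89


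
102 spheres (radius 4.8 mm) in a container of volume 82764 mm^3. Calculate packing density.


V_sphere = 4/3*pi*4.8^3 = 463.2467 mm^3
Total V = 102*463.2467 = 47251.1634 mm^3
PD = 47251.1634 / 82764 = 0.571

0.571


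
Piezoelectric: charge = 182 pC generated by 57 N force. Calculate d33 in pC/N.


d33 = 182 / 57 = 3.2 pC/N

3.2


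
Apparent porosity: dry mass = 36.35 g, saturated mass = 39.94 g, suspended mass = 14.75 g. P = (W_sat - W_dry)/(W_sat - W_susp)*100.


P = (39.94 - 36.35) / (39.94 - 14.75) * 100 = 3.59 / 25.19 * 100 = 14.3%

14.3


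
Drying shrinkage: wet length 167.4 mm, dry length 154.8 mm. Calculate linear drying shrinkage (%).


DS = (167.4 - 154.8) / 167.4 * 100 = 7.53%

7.53


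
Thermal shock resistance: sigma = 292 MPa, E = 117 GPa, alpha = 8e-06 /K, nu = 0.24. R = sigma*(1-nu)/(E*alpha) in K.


R = 292*(1-0.24)/(117*1000*8e-06) = 237 K

237


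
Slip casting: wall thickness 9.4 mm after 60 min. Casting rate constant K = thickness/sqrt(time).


K = 9.4 / sqrt(60) = 9.4 / 7.746 = 1.214 mm/min^0.5

1.214


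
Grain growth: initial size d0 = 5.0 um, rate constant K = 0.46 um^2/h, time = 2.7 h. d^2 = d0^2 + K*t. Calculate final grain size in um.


d^2 = 5.0^2 + 0.46*2.7 = 26.242
d = sqrt(26.242) = 5.12 um

5.12
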